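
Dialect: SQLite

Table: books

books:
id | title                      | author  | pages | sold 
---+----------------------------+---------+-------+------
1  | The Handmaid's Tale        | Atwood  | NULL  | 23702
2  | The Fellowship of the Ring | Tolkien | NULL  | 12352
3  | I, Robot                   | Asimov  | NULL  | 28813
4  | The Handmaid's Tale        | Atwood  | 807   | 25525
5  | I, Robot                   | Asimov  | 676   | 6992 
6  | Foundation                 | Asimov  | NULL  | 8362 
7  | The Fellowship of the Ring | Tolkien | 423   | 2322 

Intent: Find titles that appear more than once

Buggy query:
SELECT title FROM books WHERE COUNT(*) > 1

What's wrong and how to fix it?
Bug: COUNT(*) is an aggregate and cannot be used in WHERE

Fix: Group first, then use HAVING for the count condition

Corrected query:
SELECT title FROM books GROUP BY title HAVING COUNT(*) > 1

Result:
title                     
--------------------------
I, Robot                  
The Fellowship of the Ring
The Handmaid's Tale       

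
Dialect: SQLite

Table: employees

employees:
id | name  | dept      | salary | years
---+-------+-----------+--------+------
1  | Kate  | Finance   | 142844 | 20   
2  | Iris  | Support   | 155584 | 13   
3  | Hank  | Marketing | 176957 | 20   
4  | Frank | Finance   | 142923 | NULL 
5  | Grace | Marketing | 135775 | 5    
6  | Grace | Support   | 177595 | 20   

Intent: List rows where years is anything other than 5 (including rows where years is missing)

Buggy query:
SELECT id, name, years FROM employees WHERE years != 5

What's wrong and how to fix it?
Bug: 'years != 5' is unknown when years is NULL, so NULL rows are silently excluded

Fix: Handle NULL separately with IS NULL alongside the inequality

Corrected query:
SELECT id, name, years FROM employees WHERE years != 5 OR years IS NULL

Result:
id | name  | years
---+-------+------
1  | Kate  | 20   
2  | Iris  | 13   
3  | Hank  | 20   
4  | Frank | NULL 
6  | Grace | 20   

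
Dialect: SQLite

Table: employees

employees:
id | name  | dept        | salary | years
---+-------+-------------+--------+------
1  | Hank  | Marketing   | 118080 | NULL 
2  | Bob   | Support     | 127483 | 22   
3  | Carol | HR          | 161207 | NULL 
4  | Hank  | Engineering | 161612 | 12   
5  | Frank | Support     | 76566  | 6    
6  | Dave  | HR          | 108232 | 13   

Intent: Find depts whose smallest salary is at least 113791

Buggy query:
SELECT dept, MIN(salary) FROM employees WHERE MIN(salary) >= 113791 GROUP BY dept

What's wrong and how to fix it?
Bug: MIN() in WHERE is a misuse of aggregate

Fix: Replace WHERE with HAVING after the GROUP BY

Corrected query:
SELECT dept, MIN(salary) FROM employees GROUP BY dept HAVING MIN(salary) >= 113791

Result:
dept        | MIN(salary)
------------+------------
Engineering | 161612     
Marketing   | 118080     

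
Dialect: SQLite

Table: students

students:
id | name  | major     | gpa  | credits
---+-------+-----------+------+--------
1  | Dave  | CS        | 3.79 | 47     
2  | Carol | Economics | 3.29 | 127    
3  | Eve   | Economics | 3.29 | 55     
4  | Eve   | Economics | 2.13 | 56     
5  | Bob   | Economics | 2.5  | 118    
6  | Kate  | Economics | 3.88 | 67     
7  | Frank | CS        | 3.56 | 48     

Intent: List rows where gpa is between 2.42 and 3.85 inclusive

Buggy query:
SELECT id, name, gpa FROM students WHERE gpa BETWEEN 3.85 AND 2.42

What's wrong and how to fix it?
Bug: BETWEEN expects the lower bound first; with 3.85 AND 2.42 the range is empty

Fix: Swap the bounds so the smaller value comes first

Corrected query:
SELECT id, name, gpa FROM students WHERE gpa BETWEEN 2.42 AND 3.85

Result:
id | name  | gpa 
---+-------+-----
1  | Dave  | 3.79
2  | Carol | 3.29
3  | Eve   | 3.29
5  | Bob   | 2.5 
7  | Frank | 3.56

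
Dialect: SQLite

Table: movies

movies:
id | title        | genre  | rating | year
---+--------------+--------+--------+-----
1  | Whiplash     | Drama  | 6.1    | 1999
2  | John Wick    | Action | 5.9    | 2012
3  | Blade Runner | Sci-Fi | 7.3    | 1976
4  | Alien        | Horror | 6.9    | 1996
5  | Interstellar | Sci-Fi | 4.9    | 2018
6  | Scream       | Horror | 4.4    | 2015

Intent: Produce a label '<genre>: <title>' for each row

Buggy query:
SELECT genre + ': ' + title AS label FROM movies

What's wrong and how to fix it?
Bug: SQLite uses || for string concatenation; + coerces text to numbers (yielding 0)

Fix: Use the || operator for string concatenation

Corrected query:
SELECT genre || ': ' || title AS label FROM movies

Result:
label               
--------------------
Drama: Whiplash     
Action: John Wick   
Sci-Fi: Blade Runner
Horror: Alien       
Sci-Fi: Interstellar
Horror: Scream      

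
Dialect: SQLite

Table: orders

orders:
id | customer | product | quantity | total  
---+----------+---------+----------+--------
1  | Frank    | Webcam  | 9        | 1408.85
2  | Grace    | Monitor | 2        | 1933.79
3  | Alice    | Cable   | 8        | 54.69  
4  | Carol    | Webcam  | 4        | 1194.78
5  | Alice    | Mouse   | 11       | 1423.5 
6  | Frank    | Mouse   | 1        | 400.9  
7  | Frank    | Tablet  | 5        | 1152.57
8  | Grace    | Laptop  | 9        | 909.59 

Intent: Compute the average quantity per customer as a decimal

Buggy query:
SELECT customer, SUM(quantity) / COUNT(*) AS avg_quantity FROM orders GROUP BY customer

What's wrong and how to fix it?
Bug: SUM(quantity) and COUNT(*) are both integers; the division truncates the fractional part

Fix: Cast one side to REAL so the division keeps the fractional part

Corrected query:
SELECT customer, SUM(quantity) * 1.0 / COUNT(*) AS avg_quantity FROM orders GROUP BY customer

Result:
customer | avg_quantity
---------+-------------
Alice    | 9.5         
Carol    | 4           
Frank    | 5           
Grace    | 5.5         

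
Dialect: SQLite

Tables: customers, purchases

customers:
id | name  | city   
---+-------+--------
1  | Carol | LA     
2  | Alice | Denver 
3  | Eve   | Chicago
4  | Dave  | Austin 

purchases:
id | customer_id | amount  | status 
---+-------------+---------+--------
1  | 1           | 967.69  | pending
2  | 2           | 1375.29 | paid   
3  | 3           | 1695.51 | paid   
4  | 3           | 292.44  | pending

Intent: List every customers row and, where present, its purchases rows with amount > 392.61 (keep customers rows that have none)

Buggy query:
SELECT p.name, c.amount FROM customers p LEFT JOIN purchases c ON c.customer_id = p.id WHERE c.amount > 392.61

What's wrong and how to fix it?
Bug: Filtering c.amount in WHERE discards the NULL rows produced by LEFT JOIN, turning it into an inner join

Fix: Move the right-table condition into the ON clause so unmatched parents are kept

Corrected query:
SELECT p.name, c.amount FROM customers p LEFT JOIN purchases c ON c.customer_id = p.id AND c.amount > 392.61

Result:
name  | amount 
------+--------
Carol | 967.69 
Alice | 1375.29
Eve   | 1695.51
Dave  | NULL   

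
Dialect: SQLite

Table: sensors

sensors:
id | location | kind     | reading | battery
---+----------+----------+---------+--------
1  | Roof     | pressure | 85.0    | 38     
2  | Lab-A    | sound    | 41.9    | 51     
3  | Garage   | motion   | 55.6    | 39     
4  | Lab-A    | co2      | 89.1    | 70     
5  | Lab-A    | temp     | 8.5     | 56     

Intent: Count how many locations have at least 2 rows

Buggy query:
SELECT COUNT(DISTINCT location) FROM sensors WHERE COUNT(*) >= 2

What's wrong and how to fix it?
Bug: COUNT(*) cannot appear in WHERE; the per-group count doesn't exist yet

Fix: Use a subquery that GROUPs and filters with HAVING, then count its rows

Corrected query:
SELECT COUNT(*) FROM (SELECT location FROM sensors GROUP BY location HAVING COUNT(*) >= 2)

Result:
COUNT(*)
--------
1       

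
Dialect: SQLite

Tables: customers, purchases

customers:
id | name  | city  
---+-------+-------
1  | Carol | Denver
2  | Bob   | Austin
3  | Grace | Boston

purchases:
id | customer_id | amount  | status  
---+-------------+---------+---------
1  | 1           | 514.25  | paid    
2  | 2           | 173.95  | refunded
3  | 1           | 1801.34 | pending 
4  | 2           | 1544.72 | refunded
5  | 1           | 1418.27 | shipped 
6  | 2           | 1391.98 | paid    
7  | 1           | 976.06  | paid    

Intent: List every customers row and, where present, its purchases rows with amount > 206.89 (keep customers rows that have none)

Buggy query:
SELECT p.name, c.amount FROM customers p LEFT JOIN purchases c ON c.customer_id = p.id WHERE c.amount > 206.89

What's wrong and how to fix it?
Bug: Filtering c.amount in WHERE discards the NULL rows produced by LEFT JOIN, turning it into an inner join

Fix: Put 'c.amount > 206.89' in the JOIN's ON clause instead of WHERE

Corrected query:
SELECT p.name, c.amount FROM customers p LEFT JOIN purchases c ON c.customer_id = p.id AND c.amount > 206.89

Result:
name  | amount 
------+--------
Carol | 514.25 
Carol | 976.06 
Carol | 1418.27
Carol | 1801.34
Bob   | 1391.98
Bob   | 1544.72
Grace | NULL   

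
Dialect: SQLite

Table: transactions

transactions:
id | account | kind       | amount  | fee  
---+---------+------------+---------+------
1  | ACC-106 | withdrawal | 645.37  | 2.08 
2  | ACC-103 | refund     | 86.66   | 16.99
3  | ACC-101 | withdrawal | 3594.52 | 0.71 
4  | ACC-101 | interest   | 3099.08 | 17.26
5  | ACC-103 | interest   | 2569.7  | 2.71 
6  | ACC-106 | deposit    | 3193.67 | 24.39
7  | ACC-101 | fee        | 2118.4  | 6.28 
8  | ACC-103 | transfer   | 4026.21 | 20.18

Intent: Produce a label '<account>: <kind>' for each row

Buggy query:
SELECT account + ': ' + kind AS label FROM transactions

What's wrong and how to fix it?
Bug: '+' is numeric addition; on text columns SQLite converts them to 0 instead of concatenating

Fix: Replace + with || to concatenate text

Corrected query:
SELECT account || ': ' || kind AS label FROM transactions

Result:
label              
-------------------
ACC-106: withdrawal
ACC-103: refund    
ACC-101: withdrawal
ACC-101: interest  
ACC-103: interest  
ACC-106: deposit   
ACC-101: fee       
ACC-103: transfer  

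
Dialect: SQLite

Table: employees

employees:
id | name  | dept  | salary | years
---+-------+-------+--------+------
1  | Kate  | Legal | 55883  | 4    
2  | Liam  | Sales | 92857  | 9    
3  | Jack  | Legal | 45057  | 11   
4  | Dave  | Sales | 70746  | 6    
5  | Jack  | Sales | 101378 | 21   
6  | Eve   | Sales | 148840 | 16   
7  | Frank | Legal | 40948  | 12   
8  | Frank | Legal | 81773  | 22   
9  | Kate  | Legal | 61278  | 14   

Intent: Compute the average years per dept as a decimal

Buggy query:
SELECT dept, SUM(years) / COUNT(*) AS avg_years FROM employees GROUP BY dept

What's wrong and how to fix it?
Bug: Both operands are integers, so '/' performs integer division and truncates

Fix: Cast one side to REAL so the division keeps the fractional part

Corrected query:
SELECT dept, SUM(years) * 1.0 / COUNT(*) AS avg_years FROM employees GROUP BY dept

Result:
dept  | avg_years
------+----------
Legal | 12.6     
Sales | 13       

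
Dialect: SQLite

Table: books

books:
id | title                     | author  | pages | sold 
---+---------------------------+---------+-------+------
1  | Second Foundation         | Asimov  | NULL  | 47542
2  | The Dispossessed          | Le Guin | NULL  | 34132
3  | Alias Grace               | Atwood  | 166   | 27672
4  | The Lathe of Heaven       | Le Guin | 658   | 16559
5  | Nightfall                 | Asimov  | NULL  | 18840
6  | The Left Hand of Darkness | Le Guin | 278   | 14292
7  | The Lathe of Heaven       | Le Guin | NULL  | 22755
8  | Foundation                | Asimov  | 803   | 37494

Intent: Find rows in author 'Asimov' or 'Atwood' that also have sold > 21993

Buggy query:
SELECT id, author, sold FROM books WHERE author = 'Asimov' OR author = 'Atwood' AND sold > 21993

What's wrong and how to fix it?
Bug: AND binds tighter than OR, so this parses as author = 'Asimov' OR (author = 'Atwood' AND sold > 21993)

Fix: Group the OR with parentheses (or use IN), then AND the threshold

Corrected query:
SELECT id, author, sold FROM books WHERE (author = 'Asimov' OR author = 'Atwood') AND sold > 21993

Result:
id | author | sold 
---+--------+------
1  | Asimov | 47542
3  | Atwood | 27672
8  | Asimov | 37494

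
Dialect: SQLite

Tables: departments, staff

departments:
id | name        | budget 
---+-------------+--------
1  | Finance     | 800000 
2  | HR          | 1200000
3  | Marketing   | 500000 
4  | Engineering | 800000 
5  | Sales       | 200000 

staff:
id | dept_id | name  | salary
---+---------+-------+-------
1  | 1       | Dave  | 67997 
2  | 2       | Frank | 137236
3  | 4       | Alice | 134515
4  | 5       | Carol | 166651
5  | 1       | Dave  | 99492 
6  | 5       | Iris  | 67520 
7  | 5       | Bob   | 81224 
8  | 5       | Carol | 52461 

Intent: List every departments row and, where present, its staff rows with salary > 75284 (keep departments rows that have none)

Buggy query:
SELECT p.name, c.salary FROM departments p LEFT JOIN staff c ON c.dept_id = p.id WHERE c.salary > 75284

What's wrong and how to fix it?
Bug: A WHERE condition on the right-hand table after LEFT JOIN drops unmatched parents

Fix: Put 'c.salary > 75284' in the JOIN's ON clause instead of WHERE

Corrected query:
SELECT p.name, c.salary FROM departments p LEFT JOIN staff c ON c.dept_id = p.id AND c.salary > 75284

Result:
name        | salary
------------+-------
Finance     | 99492 
HR          | 137236
Marketing   | NULL  
Engineering | 134515
Sales       | 81224 
Sales       | 166651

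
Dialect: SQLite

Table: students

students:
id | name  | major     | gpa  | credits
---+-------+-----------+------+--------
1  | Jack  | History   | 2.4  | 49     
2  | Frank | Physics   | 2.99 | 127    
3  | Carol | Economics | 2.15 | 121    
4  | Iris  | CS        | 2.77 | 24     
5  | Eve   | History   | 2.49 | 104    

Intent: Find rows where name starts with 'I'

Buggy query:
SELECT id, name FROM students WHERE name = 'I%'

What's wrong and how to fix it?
Bug: Wildcards only work with LIKE; '=' treats '%' as a literal character

Fix: Use LIKE for wildcard pattern matching

Corrected query:
SELECT id, name FROM students WHERE name LIKE 'I%'

Result:
id | name
---+-----
4  | Iris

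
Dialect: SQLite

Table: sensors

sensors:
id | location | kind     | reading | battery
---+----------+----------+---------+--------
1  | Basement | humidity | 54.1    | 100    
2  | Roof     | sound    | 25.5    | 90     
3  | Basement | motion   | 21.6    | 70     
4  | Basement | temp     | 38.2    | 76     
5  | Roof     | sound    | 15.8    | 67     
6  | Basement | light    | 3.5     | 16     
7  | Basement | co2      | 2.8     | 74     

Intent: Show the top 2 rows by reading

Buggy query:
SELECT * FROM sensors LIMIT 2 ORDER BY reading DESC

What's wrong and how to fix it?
Bug: ORDER BY cannot follow LIMIT; LIMIT is the final clause

Fix: Sort with ORDER BY, then apply LIMIT

Corrected query:
SELECT * FROM sensors ORDER BY reading DESC LIMIT 2

Result:
id | location | kind     | reading | battery
---+----------+----------+---------+--------
1  | Basement | humidity | 54.1    | 100    
4  | Basement | temp     | 38.2    | 76     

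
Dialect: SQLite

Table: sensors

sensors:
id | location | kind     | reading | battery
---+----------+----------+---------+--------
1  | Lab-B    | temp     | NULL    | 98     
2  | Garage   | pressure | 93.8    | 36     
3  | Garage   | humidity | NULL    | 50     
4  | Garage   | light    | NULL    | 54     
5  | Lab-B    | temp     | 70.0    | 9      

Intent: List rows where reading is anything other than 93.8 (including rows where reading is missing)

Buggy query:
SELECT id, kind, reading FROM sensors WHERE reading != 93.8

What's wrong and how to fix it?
Bug: 'reading != 93.8' is unknown when reading is NULL, so NULL rows are silently excluded

Fix: Handle NULL separately with IS NULL alongside the inequality

Corrected query:
SELECT id, kind, reading FROM sensors WHERE reading != 93.8 OR reading IS NULL

Result:
id | kind     | reading
---+----------+--------
1  | temp     | NULL   
3  | humidity | NULL   
4  | light    | NULL   
5  | temp     | 70     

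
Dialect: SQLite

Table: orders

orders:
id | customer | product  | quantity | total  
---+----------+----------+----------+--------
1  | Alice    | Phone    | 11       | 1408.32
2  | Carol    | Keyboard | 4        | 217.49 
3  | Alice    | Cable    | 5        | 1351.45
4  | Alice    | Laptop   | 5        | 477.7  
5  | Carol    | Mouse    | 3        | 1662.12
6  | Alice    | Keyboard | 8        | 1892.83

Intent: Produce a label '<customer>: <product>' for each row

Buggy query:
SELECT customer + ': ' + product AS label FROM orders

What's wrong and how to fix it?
Bug: '+' is numeric addition; on text columns SQLite converts them to 0 instead of concatenating

Fix: Use the || operator for string concatenation

Corrected query:
SELECT customer || ': ' || product AS label FROM orders

Result:
label          
---------------
Alice: Phone   
Carol: Keyboard
Alice: Cable   
Alice: Laptop  
Carol: Mouse   
Alice: Keyboard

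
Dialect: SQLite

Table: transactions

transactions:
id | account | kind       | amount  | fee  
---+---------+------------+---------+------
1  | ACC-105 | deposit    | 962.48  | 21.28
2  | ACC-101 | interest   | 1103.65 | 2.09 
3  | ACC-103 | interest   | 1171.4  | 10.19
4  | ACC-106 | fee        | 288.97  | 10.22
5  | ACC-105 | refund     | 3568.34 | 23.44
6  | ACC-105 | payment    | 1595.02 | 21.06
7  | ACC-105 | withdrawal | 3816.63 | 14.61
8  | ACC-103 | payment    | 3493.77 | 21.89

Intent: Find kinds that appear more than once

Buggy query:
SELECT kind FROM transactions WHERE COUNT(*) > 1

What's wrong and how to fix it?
Bug: WHERE can't reference COUNT(*); aggregates are computed after WHERE

Fix: GROUP BY kind, then filter groups with HAVING COUNT(*) > 1

Corrected query:
SELECT kind FROM transactions GROUP BY kind HAVING COUNT(*) > 1

Result:
kind    
--------
interest
payment 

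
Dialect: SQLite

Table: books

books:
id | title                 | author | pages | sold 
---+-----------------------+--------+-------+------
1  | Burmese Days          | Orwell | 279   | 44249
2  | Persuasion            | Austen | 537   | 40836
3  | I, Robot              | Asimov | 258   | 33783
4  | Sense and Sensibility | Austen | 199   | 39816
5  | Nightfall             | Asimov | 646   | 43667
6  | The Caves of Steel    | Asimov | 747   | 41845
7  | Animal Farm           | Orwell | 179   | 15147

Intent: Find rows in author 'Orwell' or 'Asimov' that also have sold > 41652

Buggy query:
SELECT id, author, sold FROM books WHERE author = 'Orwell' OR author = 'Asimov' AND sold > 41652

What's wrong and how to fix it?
Bug: Without parentheses, AND is evaluated before OR, so the sold filter only applies to the 'Asimov' branch

Fix: Group the OR with parentheses (or use IN), then AND the threshold

Corrected query:
SELECT id, author, sold FROM books WHERE (author = 'Orwell' OR author = 'Asimov') AND sold > 41652

Result:
id | author | sold 
---+--------+------
1  | Orwell | 44249
5  | Asimov | 43667
6  | Asimov | 41845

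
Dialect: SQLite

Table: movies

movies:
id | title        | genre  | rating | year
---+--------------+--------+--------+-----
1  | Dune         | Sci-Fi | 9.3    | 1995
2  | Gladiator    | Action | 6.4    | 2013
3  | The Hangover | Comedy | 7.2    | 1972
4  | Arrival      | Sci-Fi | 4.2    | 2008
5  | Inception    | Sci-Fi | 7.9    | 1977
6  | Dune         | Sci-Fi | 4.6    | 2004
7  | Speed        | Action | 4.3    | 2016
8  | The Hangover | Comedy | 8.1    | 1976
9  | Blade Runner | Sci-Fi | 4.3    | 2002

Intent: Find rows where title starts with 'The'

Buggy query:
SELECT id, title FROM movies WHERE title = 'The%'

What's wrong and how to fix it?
Bug: Wildcards only work with LIKE; '=' treats '%' as a literal character

Fix: Replace '=' with LIKE so 'The%' is treated as a pattern

Corrected query:
SELECT id, title FROM movies WHERE title LIKE 'The%'

Result:
id | title       
---+-------------
3  | The Hangover
8  | The Hangover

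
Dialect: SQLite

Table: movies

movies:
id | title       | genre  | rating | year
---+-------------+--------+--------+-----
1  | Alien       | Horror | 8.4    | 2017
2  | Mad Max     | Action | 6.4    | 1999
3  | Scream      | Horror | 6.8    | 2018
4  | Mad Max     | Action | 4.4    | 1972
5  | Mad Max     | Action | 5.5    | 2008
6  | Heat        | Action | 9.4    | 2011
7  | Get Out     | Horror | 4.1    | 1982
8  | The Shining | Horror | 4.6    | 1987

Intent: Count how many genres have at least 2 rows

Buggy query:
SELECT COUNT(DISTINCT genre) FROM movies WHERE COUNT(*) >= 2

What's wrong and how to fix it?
Bug: COUNT(*) cannot appear in WHERE; the per-group count doesn't exist yet

Fix: Use a subquery that GROUPs and filters with HAVING, then count its rows

Corrected query:
SELECT COUNT(*) FROM (SELECT genre FROM movies GROUP BY genre HAVING COUNT(*) >= 2)

Result:
COUNT(*)
--------
2       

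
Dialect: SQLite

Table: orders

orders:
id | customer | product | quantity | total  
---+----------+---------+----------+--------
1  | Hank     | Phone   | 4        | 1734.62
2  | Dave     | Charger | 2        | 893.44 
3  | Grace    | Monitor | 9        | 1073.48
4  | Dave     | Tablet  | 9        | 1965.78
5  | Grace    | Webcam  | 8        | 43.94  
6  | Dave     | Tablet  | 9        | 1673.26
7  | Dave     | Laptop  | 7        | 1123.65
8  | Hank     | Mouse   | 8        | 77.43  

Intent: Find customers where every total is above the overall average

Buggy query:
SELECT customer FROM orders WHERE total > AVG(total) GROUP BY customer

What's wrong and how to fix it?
Bug: AVG() is an aggregate; it can't sit directly in WHERE

Fix: Use a subquery for AVG and a HAVING MIN(...) filter so the condition holds for every row in the group

Corrected query:
SELECT customer FROM orders GROUP BY customer HAVING MIN(total) > (SELECT AVG(total) FROM orders)

Result:
(no rows)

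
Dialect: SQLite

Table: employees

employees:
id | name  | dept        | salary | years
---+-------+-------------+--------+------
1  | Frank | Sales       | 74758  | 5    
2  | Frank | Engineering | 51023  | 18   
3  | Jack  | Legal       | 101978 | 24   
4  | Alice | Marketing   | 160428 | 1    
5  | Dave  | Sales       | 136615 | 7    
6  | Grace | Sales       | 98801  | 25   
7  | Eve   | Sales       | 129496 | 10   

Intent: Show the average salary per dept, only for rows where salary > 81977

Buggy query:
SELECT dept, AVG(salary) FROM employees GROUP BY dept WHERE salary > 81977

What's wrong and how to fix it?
Bug: Row-level WHERE must come before GROUP BY in the clause order

Fix: Place WHERE between FROM and GROUP BY

Corrected query:
SELECT dept, AVG(salary) FROM employees WHERE salary > 81977 GROUP BY dept

Result:
dept      | AVG(salary)  
----------+--------------
Legal     | 101978       
Marketing | 160428       
Sales     | 121637.333333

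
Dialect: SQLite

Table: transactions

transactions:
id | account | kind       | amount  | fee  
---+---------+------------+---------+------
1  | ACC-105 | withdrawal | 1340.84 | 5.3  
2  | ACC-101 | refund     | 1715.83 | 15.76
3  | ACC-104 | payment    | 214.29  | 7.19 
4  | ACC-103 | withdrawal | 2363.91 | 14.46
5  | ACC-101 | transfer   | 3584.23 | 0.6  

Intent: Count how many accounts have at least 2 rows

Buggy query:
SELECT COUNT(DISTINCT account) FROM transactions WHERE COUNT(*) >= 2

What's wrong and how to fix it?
Bug: WHERE filters individual rows, not groups, so a group-level COUNT is invalid there

Fix: Group first with HAVING COUNT(*) >= 2, then COUNT the resulting groups

Corrected query:
SELECT COUNT(*) FROM (SELECT account FROM transactions GROUP BY account HAVING COUNT(*) >= 2)

Result:
COUNT(*)
--------
1       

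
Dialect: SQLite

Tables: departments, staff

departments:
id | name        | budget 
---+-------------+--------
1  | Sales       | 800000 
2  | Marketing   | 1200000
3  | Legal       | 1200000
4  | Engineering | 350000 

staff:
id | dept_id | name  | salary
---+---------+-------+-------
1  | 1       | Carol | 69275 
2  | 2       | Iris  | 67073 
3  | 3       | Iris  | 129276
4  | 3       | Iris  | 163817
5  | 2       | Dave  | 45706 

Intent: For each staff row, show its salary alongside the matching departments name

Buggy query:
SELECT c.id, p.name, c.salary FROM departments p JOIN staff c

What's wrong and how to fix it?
Bug: Missing join condition: each staff row is matched to all departments rows instead of just its own

Fix: Add ON c.dept_id = p.id to the JOIN

Corrected query:
SELECT c.id, p.name, c.salary FROM departments p JOIN staff c ON c.dept_id = p.id

Result:
id | name      | salary
---+-----------+-------
1  | Sales     | 69275 
2  | Marketing | 67073 
3  | Legal     | 129276
4  | Legal     | 163817
5  | Marketing | 45706 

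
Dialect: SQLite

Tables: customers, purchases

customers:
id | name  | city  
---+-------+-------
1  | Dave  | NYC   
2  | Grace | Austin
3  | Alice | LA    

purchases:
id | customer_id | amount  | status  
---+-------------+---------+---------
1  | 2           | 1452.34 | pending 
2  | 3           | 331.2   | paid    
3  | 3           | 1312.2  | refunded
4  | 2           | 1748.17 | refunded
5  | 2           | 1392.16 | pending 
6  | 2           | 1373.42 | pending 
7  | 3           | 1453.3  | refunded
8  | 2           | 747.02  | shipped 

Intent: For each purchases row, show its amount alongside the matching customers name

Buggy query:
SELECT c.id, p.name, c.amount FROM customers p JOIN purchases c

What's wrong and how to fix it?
Bug: Missing join condition: each purchases row is matched to all customers rows instead of just its own

Fix: Specify the join condition linking the foreign key to the parent id

Corrected query:
SELECT c.id, p.name, c.amount FROM customers p JOIN purchases c ON c.customer_id = p.id

Result:
id | name  | amount 
---+-------+--------
1  | Grace | 1452.34
2  | Alice | 331.2  
3  | Alice | 1312.2 
4  | Grace | 1748.17
5  | Grace | 1392.16
6  | Grace | 1373.42
7  | Alice | 1453.3 
8  | Grace | 747.02 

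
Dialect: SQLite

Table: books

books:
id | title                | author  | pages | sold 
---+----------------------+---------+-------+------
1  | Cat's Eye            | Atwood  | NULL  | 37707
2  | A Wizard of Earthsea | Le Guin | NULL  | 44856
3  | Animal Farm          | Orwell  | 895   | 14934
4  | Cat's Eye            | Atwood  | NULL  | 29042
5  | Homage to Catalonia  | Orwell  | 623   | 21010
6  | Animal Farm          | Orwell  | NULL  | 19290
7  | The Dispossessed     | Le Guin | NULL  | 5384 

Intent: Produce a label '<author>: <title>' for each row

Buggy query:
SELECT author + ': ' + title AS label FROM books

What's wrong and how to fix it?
Bug: '+' is numeric addition; on text columns SQLite converts them to 0 instead of concatenating

Fix: Use the || operator for string concatenation

Corrected query:
SELECT author || ': ' || title AS label FROM books

Result:
label                        
-----------------------------
Atwood: Cat's Eye            
Le Guin: A Wizard of Earthsea
Orwell: Animal Farm          
Atwood: Cat's Eye            
Orwell: Homage to Catalonia  
Orwell: Animal Farm          
Le Guin: The Dispossessed    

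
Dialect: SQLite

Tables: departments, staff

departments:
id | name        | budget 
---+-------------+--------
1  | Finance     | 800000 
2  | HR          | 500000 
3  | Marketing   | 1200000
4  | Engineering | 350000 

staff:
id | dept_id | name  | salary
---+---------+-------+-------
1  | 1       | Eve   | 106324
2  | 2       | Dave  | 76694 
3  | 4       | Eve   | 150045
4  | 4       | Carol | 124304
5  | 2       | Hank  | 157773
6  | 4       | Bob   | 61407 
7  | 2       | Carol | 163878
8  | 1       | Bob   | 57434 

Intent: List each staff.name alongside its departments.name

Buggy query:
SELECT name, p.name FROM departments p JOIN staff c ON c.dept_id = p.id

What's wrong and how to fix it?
Bug: 'name' exists in both joined tables, so the database can't tell which one is meant

Fix: Qualify the column with its table alias (c.name)

Corrected query:
SELECT c.name, p.name FROM departments p JOIN staff c ON c.dept_id = p.id

Result:
name  | name       
------+------------
Eve   | Finance    
Dave  | HR         
Eve   | Engineering
Carol | Engineering
Hank  | HR         
Bob   | Engineering
Carol | HR         
Bob   | Finance    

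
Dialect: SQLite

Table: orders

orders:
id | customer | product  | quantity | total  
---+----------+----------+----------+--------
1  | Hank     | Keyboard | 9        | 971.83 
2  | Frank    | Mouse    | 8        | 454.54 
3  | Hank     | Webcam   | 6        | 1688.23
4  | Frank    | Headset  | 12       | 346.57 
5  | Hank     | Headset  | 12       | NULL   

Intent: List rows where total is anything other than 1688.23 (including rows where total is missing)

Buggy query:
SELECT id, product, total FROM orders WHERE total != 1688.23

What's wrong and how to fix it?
Bug: 'total != 1688.23' is unknown when total is NULL, so NULL rows are silently excluded

Fix: Add an explicit OR total IS NULL to include the missing-value rows

Corrected query:
SELECT id, product, total FROM orders WHERE total != 1688.23 OR total IS NULL

Result:
id | product  | total 
---+----------+-------
1  | Keyboard | 971.83
2  | Mouse    | 454.54
4  | Headset  | 346.57
5  | Headset  | NULL  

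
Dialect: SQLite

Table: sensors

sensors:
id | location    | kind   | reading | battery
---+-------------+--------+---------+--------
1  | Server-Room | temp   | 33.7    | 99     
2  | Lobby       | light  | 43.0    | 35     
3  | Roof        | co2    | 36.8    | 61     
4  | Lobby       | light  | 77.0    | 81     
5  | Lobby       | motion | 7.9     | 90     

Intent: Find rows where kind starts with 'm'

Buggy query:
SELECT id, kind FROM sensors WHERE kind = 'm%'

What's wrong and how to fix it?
Bug: '=' compares the literal string including the % character; pattern matching needs LIKE

Fix: Use LIKE for wildcard pattern matching

Corrected query:
SELECT id, kind FROM sensors WHERE kind LIKE 'm%'

Result:
id | kind  
---+-------
5  | motion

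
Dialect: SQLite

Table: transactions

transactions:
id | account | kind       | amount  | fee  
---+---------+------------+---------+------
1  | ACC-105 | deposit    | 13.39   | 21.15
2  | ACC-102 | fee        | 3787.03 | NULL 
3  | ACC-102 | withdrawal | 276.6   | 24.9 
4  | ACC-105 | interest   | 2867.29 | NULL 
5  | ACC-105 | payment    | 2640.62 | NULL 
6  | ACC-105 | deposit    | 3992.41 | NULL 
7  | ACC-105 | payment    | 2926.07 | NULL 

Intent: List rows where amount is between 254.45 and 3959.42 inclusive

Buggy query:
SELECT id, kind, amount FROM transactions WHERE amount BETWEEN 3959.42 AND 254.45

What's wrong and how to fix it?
Bug: BETWEEN expects the lower bound first; with 3959.42 AND 254.45 the range is empty

Fix: Swap the bounds so the smaller value comes first

Corrected query:
SELECT id, kind, amount FROM transactions WHERE amount BETWEEN 254.45 AND 3959.42

Result:
id | kind       | amount 
---+------------+--------
2  | fee        | 3787.03
3  | withdrawal | 276.6  
4  | interest   | 2867.29
5  | payment    | 2640.62
7  | payment    | 2926.07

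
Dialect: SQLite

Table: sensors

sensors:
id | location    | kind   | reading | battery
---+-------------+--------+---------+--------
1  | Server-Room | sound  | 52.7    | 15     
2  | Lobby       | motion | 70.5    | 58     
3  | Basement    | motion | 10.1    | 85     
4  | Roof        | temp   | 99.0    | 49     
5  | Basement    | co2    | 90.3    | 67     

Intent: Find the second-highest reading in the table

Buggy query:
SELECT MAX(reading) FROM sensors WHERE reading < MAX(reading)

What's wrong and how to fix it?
Bug: MAX(reading) on the right of the comparison is an aggregate-in-WHERE error

Fix: Put the inner MAX in a scalar subquery

Corrected query:
SELECT MAX(reading) FROM sensors WHERE reading < (SELECT MAX(reading) FROM sensors)

Result:
MAX(reading)
------------
90.3        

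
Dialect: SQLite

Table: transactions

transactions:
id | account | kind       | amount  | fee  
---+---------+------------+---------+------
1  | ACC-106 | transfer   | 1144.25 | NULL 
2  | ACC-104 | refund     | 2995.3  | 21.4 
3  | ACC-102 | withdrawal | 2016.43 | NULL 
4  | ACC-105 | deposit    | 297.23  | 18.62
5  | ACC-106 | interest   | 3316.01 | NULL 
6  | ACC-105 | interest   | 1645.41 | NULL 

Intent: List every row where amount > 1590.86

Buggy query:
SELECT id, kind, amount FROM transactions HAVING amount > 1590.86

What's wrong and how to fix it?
Bug: This is a non-aggregate query (no GROUP BY, no aggregates), so in SQLite the HAVING clause is invalid here; a row-level condition belongs in WHERE

Fix: Replace HAVING with WHERE since the condition applies to individual rows

Corrected query:
SELECT id, kind, amount FROM transactions WHERE amount > 1590.86

Result:
id | kind       | amount 
---+------------+--------
2  | refund     | 2995.3 
3  | withdrawal | 2016.43
5  | interest   | 3316.01
6  | interest   | 1645.41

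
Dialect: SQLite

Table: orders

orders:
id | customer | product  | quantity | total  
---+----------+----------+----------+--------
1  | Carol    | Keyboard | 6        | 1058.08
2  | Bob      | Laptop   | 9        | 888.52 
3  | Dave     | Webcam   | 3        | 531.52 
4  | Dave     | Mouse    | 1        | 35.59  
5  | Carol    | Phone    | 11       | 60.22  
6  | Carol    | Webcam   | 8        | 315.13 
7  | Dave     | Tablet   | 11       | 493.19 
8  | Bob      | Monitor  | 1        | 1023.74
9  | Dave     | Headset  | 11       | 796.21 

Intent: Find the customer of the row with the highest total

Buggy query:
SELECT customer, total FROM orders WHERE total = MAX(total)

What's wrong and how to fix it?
Bug: WHERE is evaluated per row; an aggregate over the whole table isn't defined there

Fix: Wrap MAX in a scalar subquery so WHERE compares against a single value

Corrected query:
SELECT customer, total FROM orders WHERE total = (SELECT MAX(total) FROM orders)

Result:
customer | total  
---------+--------
Carol    | 1058.08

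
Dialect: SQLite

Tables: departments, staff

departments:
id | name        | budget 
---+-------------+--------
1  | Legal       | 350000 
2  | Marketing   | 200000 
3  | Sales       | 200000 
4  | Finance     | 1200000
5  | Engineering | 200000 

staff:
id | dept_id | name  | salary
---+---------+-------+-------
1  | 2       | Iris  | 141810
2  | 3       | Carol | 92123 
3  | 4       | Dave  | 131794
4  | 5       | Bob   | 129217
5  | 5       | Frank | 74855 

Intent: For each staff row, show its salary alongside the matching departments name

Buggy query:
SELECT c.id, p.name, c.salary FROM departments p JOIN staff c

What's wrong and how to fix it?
Bug: Missing join condition: each staff row is matched to all departments rows instead of just its own

Fix: Specify the join condition linking the foreign key to the parent id

Corrected query:
SELECT c.id, p.name, c.salary FROM departments p JOIN staff c ON c.dept_id = p.id

Result:
id | name        | salary
---+-------------+-------
1  | Marketing   | 141810
2  | Sales       | 92123 
3  | Finance     | 131794
4  | Engineering | 129217
5  | Engineering | 74855 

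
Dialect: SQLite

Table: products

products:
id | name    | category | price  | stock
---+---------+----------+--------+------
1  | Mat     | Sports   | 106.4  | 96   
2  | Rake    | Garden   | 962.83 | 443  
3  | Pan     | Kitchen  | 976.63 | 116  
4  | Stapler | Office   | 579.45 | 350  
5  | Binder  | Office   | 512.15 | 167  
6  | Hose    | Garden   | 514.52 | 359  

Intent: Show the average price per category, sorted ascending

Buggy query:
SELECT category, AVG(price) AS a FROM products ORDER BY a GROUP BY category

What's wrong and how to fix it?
Bug: GROUP BY must precede ORDER BY

Fix: Reorder: SELECT … FROM … GROUP BY … ORDER BY …

Corrected query:
SELECT category, AVG(price) AS a FROM products GROUP BY category ORDER BY a

Result:
category | a      
---------+--------
Sports   | 106.4  
Office   | 545.8  
Garden   | 738.675
Kitchen  | 976.63 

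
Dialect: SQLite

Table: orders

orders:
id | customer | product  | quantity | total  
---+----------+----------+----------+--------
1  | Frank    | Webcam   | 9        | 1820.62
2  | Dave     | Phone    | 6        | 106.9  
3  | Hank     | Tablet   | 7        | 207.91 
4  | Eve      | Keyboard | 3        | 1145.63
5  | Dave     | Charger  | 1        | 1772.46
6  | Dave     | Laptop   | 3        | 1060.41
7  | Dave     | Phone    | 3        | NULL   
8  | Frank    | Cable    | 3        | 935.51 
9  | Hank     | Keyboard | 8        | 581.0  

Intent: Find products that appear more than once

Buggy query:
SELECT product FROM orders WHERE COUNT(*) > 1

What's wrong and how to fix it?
Bug: WHERE can't reference COUNT(*); aggregates are computed after WHERE

Fix: GROUP BY product, then filter groups with HAVING COUNT(*) > 1

Corrected query:
SELECT product FROM orders GROUP BY product HAVING COUNT(*) > 1

Result:
product 
--------
Keyboard
Phone   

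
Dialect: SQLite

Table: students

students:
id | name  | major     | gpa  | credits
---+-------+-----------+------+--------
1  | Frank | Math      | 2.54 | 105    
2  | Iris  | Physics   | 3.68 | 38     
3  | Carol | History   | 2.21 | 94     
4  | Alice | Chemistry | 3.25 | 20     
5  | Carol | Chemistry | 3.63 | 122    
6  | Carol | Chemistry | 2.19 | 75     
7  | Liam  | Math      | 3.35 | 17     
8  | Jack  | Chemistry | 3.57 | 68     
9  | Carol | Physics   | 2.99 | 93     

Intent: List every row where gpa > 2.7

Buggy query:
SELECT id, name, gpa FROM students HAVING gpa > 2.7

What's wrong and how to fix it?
Bug: This is a non-aggregate query (no GROUP BY, no aggregates), so in SQLite the HAVING clause is invalid here; a row-level condition belongs in WHERE

Fix: Use WHERE for row-level filtering

Corrected query:
SELECT id, name, gpa FROM students WHERE gpa > 2.7

Result:
id | name  | gpa 
---+-------+-----
2  | Iris  | 3.68
4  | Alice | 3.25
5  | Carol | 3.63
7  | Liam  | 3.35
8  | Jack  | 3.57
9  | Carol | 2.99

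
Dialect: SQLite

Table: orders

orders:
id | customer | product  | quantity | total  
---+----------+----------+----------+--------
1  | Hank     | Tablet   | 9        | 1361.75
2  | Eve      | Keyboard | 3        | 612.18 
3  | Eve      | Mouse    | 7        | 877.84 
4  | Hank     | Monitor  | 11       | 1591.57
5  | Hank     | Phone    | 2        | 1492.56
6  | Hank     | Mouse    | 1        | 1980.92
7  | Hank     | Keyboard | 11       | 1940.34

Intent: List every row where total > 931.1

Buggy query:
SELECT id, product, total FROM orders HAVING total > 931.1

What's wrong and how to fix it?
Bug: This is a non-aggregate query (no GROUP BY, no aggregates), so in SQLite the HAVING clause is invalid here; a row-level condition belongs in WHERE

Fix: Use WHERE for row-level filtering

Corrected query:
SELECT id, product, total FROM orders WHERE total > 931.1

Result:
id | product  | total  
---+----------+--------
1  | Tablet   | 1361.75
4  | Monitor  | 1591.57
5  | Phone    | 1492.56
6  | Mouse    | 1980.92
7  | Keyboard | 1940.34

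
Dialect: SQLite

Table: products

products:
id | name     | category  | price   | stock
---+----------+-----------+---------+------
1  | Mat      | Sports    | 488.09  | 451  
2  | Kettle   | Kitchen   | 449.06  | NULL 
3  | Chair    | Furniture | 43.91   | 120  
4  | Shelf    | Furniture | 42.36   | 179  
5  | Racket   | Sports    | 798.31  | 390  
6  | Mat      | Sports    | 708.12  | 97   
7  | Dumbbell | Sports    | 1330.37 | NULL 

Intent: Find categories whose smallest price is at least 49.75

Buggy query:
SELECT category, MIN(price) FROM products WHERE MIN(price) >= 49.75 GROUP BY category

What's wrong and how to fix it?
Bug: Aggregates like MIN are computed per group after WHERE runs

Fix: Replace WHERE with HAVING after the GROUP BY

Corrected query:
SELECT category, MIN(price) FROM products GROUP BY category HAVING MIN(price) >= 49.75

Result:
category | MIN(price)
---------+-----------
Kitchen  | 449.06    
Sports   | 488.09    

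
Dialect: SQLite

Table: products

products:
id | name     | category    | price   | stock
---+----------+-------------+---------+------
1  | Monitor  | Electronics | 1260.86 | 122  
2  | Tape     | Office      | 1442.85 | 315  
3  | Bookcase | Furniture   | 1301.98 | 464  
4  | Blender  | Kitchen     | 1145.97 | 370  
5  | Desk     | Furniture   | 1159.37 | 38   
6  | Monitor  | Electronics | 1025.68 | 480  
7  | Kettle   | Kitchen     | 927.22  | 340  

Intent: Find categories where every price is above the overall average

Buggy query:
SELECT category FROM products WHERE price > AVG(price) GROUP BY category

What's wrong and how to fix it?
Bug: AVG() is an aggregate; it can't sit directly in WHERE

Fix: Compute the overall average in a scalar subquery and compare each group's MIN against it in HAVING

Corrected query:
SELECT category FROM products GROUP BY category HAVING MIN(price) > (SELECT AVG(price) FROM products)

Result:
category
--------
Office  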